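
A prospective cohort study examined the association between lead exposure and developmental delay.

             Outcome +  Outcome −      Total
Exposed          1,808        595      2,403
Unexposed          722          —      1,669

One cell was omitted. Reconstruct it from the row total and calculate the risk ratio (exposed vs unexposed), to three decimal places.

1.739

The missing cell is in the unexposed row: 1669 − 722 = 947.
So a = 1808, b = 595, c = 722, d = 947.
RR = [a/(a+b)] / [c/(c+d)] = (1808/2403) / (722/1669) = 0.75239/0.43259 = 1.73926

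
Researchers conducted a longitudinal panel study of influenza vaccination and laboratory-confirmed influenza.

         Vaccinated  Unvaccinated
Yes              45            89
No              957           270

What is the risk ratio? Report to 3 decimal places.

0.181

Reading the table with exposure as columns: a = 45 (Vaccinated, case), b = 957 (Vaccinated, non-case), c = 89 (Unvaccinated, case), d = 270.
Risk in exposed = 45/1002 = 0.04491; risk in unexposed = 89/359 = 0.24791.
RR = 0.04491 / 0.24791 = 0.18115
The risk is 82% lower among the exposed than among the unexposed.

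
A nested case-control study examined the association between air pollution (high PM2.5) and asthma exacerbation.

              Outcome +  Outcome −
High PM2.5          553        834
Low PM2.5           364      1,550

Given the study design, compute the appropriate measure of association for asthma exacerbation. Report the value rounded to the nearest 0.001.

Cells: a = 553, b = 834, c = 364, d = 1550.
This is a nested case-control study: participants were sampled on outcome status, so risks in the source population cannot be estimated directly — relative risk is not valid here. The odds ratio is the appropriate measure.
OR = (a·d)/(b·c) = (553 × 1550) / (834 × 364) = 857150 / 303576 = 2.82351

2.824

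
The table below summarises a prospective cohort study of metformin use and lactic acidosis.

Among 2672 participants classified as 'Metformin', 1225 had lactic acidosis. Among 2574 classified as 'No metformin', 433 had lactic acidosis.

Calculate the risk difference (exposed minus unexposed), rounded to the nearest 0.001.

0.290

From the description: a = 1225, b = 1447, c = 433, d = 2141.
Risk in exposed = 1225/2672 = 0.458458; risk in unexposed = 433/2574 = 0.168221.
Risk difference = 0.458458 − 0.168221 = 0.290237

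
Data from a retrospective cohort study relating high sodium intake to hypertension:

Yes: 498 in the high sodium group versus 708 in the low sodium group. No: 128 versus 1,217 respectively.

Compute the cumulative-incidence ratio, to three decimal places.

From the description: a = 498, b = 128, c = 708, d = 1217.
Risk in exposed = 498/626 = 0.79553; risk in unexposed = 708/1925 = 0.36779.
RR = 0.79553 / 0.36779 = 2.16298
The risk among the exposed is 2.16 times that among the unexposed.

2.163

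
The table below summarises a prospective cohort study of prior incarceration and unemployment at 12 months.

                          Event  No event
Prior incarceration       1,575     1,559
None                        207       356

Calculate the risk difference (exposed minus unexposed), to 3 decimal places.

Cells: a = 1575, b = 1559, c = 207, d = 356.
Risk in exposed = 1575/3134 = 0.502553; risk in unexposed = 207/563 = 0.367673.
Risk difference = 0.502553 − 0.367673 = 0.134879

0.135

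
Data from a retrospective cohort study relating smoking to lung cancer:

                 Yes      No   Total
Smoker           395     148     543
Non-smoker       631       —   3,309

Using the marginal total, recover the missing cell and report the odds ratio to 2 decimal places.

11.33

The missing cell is in the unexposed row: 3309 − 631 = 2678.
So a = 395, b = 148, c = 631, d = 2678.
OR = (a·d)/(b·c) = (395 × 2678) / (148 × 631) = 1057810 / 93388 = 11.32704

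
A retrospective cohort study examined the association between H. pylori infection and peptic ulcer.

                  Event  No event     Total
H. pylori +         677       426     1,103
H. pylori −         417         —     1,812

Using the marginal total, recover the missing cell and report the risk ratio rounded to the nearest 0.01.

2.67

The missing cell is in the unexposed row: 1812 − 417 = 1395.
So a = 677, b = 426, c = 417, d = 1395.
RR = [a/(a+b)] / [c/(c+d)] = (677/1103) / (417/1812) = 0.61378/0.23013 = 2.66708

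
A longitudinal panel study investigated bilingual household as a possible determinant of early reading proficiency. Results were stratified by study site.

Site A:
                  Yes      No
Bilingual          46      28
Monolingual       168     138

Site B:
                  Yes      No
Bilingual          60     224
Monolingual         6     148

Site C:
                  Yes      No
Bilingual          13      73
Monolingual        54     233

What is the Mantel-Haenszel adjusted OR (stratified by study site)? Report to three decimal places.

OR_MH = Σ(aᵢdᵢ/nᵢ) / Σ(bᵢcᵢ/nᵢ), where nᵢ is the stratum total.
Stratum 1 (Site A): n = 380; a·d/n = 46·138/380 = 16.7053; b·c/n = 28·168/380 = 12.3789
Stratum 2 (Site B): n = 438; a·d/n = 60·148/438 = 20.2740; b·c/n = 224·6/438 = 3.0685
Stratum 3 (Site C): n = 373; a·d/n = 13·233/373 = 8.1206; b·c/n = 73·54/373 = 10.5684
OR_MH = (16.7053 + 20.2740 + 8.1206) / (12.3789 + 3.0685 + 10.5684) = 45.0999 / 26.0158 = 1.73356

1.734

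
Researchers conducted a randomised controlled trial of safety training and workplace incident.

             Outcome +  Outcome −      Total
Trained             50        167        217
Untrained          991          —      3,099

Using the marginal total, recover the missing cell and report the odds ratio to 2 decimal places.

0.64

The missing cell is in the unexposed row: 3099 − 991 = 2108.
So a = 50, b = 167, c = 991, d = 2108.
OR = (a·d)/(b·c) = (50 × 2108) / (167 × 991) = 105400 / 165497 = 0.63687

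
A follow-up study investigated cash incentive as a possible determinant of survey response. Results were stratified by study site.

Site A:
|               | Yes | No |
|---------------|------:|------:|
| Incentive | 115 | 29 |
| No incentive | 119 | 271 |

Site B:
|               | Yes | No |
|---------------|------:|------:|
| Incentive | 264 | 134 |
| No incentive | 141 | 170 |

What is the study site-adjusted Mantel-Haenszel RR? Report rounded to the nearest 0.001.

1.796

RR_MH = Σ(aᵢ·n₀ᵢ/nᵢ) / Σ(cᵢ·n₁ᵢ/nᵢ), with n₁ᵢ = aᵢ+bᵢ (exposed), n₀ᵢ = cᵢ+dᵢ (unexposed), nᵢ = n₁ᵢ+n₀ᵢ.
Stratum 1 (Site A): n₁ = 144, n₀ = 390, n = 534; a·n₀/n = 115·390/534 = 83.9888; c·n₁/n = 119·144/534 = 32.0899
Stratum 2 (Site B): n₁ = 398, n₀ = 311, n = 709; a·n₀/n = 264·311/709 = 115.8025; c·n₁/n = 141·398/709 = 79.1509
RR_MH = (83.9888 + 115.8025) / (32.0899 + 79.1509) = 199.7913 / 111.2408 = 1.79603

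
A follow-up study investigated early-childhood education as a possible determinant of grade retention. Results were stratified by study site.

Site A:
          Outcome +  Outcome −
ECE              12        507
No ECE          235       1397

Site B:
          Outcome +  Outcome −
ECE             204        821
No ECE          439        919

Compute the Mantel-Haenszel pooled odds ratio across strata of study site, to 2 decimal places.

0.42

OR_MH = Σ(aᵢdᵢ/nᵢ) / Σ(bᵢcᵢ/nᵢ), where nᵢ is the stratum total.
Stratum 1 (Site A): n = 2151; a·d/n = 12·1397/2151 = 7.7936; b·c/n = 507·235/2151 = 55.3905
Stratum 2 (Site B): n = 2383; a·d/n = 204·919/2383 = 78.6723; b·c/n = 821·439/2383 = 151.2459
OR_MH = (7.7936 + 78.6723) / (55.3905 + 151.2459) = 86.4658 / 206.6364 = 0.41844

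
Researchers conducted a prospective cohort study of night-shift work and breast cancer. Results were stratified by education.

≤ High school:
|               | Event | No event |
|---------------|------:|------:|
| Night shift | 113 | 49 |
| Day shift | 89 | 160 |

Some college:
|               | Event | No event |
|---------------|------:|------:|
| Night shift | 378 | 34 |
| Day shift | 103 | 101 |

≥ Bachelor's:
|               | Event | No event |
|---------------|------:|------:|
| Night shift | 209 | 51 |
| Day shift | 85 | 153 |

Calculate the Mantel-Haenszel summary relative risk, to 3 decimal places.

1.979

RR_MH = Σ(aᵢ·n₀ᵢ/nᵢ) / Σ(cᵢ·n₁ᵢ/nᵢ), with n₁ᵢ = aᵢ+bᵢ (exposed), n₀ᵢ = cᵢ+dᵢ (unexposed), nᵢ = n₁ᵢ+n₀ᵢ.
Stratum 1 (≤ High school): n₁ = 162, n₀ = 249, n = 411; a·n₀/n = 113·249/411 = 68.4599; c·n₁/n = 89·162/411 = 35.0803
Stratum 2 (Some college): n₁ = 412, n₀ = 204, n = 616; a·n₀/n = 378·204/616 = 125.1818; c·n₁/n = 103·412/616 = 68.8896
Stratum 3 (≥ Bachelor's): n₁ = 260, n₀ = 238, n = 498; a·n₀/n = 209·238/498 = 99.8835; c·n₁/n = 85·260/498 = 44.3775
RR_MH = (68.4599 + 125.1818 + 99.8835) / (35.0803 + 68.8896 + 44.3775) = 293.5252 / 148.3474 = 1.97863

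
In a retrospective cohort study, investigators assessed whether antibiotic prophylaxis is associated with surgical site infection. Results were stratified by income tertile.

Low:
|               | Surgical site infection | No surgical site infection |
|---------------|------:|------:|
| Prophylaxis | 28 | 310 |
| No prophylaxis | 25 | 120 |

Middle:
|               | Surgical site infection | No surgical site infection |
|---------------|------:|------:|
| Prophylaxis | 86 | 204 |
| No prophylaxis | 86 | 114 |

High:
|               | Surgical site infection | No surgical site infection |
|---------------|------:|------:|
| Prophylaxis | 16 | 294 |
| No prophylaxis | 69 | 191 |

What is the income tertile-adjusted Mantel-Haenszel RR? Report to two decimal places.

0.48

RR_MH = Σ(aᵢ·n₀ᵢ/nᵢ) / Σ(cᵢ·n₁ᵢ/nᵢ), with n₁ᵢ = aᵢ+bᵢ (exposed), n₀ᵢ = cᵢ+dᵢ (unexposed), nᵢ = n₁ᵢ+n₀ᵢ.
Stratum 1 (Low): n₁ = 338, n₀ = 145, n = 483; a·n₀/n = 28·145/483 = 8.4058; c·n₁/n = 25·338/483 = 17.4948
Stratum 2 (Middle): n₁ = 290, n₀ = 200, n = 490; a·n₀/n = 86·200/490 = 35.1020; c·n₁/n = 86·290/490 = 50.8980
Stratum 3 (High): n₁ = 310, n₀ = 260, n = 570; a·n₀/n = 16·260/570 = 7.2982; c·n₁/n = 69·310/570 = 37.5263
RR_MH = (8.4058 + 35.1020 + 7.2982) / (17.4948 + 50.8980 + 37.5263) = 50.8061 / 105.9191 = 0.47967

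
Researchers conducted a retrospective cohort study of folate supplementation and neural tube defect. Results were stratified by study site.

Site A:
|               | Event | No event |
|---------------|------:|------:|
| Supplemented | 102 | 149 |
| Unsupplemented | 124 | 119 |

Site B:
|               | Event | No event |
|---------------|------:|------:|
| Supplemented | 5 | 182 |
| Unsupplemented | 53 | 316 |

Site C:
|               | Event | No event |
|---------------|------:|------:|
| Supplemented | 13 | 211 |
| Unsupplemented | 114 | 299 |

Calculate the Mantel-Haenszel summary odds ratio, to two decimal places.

0.36

OR_MH = Σ(aᵢdᵢ/nᵢ) / Σ(bᵢcᵢ/nᵢ), where nᵢ is the stratum total.
Stratum 1 (Site A): n = 494; a·d/n = 102·119/494 = 24.5709; b·c/n = 149·124/494 = 37.4008
Stratum 2 (Site B): n = 556; a·d/n = 5·316/556 = 2.8417; b·c/n = 182·53/556 = 17.3489
Stratum 3 (Site C): n = 637; a·d/n = 13·299/637 = 6.1020; b·c/n = 211·114/637 = 37.7614
OR_MH = (24.5709 + 2.8417 + 6.1020) / (37.4008 + 17.3489 + 37.7614) = 33.5146 / 92.5111 = 0.36228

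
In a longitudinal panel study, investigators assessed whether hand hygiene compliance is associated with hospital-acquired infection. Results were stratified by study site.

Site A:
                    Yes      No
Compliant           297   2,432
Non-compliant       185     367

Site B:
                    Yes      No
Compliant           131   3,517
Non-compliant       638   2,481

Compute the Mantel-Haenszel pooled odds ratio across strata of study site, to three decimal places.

0.173

OR_MH = Σ(aᵢdᵢ/nᵢ) / Σ(bᵢcᵢ/nᵢ), where nᵢ is the stratum total.
Stratum 1 (Site A): n = 3281; a·d/n = 297·367/3281 = 33.2213; b·c/n = 2432·185/3281 = 137.1289
Stratum 2 (Site B): n = 6767; a·d/n = 131·2481/6767 = 48.0288; b·c/n = 3517·638/6767 = 331.5865
OR_MH = (33.2213 + 48.0288) / (137.1289 + 331.5865) = 81.2501 / 468.7154 = 0.17335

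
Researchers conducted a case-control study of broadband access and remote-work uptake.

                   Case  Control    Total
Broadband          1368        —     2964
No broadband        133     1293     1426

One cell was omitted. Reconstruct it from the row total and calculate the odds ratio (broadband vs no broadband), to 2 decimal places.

The missing cell is in the exposed row: 2964 − 1368 = 1596.
So a = 1368, b = 1596, c = 133, d = 1293.
OR = (a·d)/(b·c) = (1368 × 1293) / (1596 × 133) = 1768824 / 212268 = 8.33298

8.33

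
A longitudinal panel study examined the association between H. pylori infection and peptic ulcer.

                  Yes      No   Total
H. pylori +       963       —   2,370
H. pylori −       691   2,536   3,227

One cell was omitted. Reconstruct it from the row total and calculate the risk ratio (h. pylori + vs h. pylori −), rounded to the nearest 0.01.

1.90

The missing cell is in the exposed row: 2370 − 963 = 1407.
So a = 963, b = 1407, c = 691, d = 2536.
RR = [a/(a+b)] / [c/(c+d)] = (963/2370) / (691/3227) = 0.40633/0.21413 = 1.89757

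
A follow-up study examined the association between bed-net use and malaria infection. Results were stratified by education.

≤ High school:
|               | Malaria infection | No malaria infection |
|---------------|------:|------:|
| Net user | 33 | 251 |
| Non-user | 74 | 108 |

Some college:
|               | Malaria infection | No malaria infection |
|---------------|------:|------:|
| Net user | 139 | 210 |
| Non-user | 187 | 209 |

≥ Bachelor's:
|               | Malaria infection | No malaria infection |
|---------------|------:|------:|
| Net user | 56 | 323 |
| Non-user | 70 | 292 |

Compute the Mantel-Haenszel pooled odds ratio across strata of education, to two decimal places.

OR_MH = Σ(aᵢdᵢ/nᵢ) / Σ(bᵢcᵢ/nᵢ), where nᵢ is the stratum total.
Stratum 1 (≤ High school): n = 466; a·d/n = 33·108/466 = 7.6481; b·c/n = 251·74/466 = 39.8584
Stratum 2 (Some college): n = 745; a·d/n = 139·209/745 = 38.9946; b·c/n = 210·187/745 = 52.7114
Stratum 3 (≥ Bachelor's): n = 741; a·d/n = 56·292/741 = 22.0675; b·c/n = 323·70/741 = 30.5128
OR_MH = (7.6481 + 38.9946 + 22.0675) / (39.8584 + 52.7114 + 30.5128) = 68.7102 / 123.0826 = 0.55824

0.56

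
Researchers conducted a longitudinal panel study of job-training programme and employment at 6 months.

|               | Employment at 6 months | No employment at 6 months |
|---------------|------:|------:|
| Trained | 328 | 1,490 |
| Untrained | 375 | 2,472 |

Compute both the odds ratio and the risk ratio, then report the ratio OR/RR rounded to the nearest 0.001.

1.059

Cells: a = 328, b = 1490, c = 375, d = 2472.
OR = (328·2472)/(1490·375) = 810816/558750 = 1.45112
Risk in exposed = 328/1818 = 0.18042; risk in unexposed = 375/2847 = 0.13172; RR = 1.36973
OR/RR = 1.45112 / 1.36973 = 1.05942
The outcome is not rare, so the OR lies further from 1 than the RR.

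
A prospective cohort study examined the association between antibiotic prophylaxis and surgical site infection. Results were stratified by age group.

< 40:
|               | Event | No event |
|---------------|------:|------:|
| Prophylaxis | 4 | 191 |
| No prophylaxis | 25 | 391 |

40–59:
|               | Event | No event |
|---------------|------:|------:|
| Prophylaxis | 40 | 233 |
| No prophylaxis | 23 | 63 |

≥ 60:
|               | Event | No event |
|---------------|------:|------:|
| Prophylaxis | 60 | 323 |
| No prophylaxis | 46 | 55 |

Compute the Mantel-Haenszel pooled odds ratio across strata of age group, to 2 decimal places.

0.31

OR_MH = Σ(aᵢdᵢ/nᵢ) / Σ(bᵢcᵢ/nᵢ), where nᵢ is the stratum total.
Stratum 1 (< 40): n = 611; a·d/n = 4·391/611 = 2.5597; b·c/n = 191·25/611 = 7.8151
Stratum 2 (40–59): n = 359; a·d/n = 40·63/359 = 7.0195; b·c/n = 233·23/359 = 14.9276
Stratum 3 (≥ 60): n = 484; a·d/n = 60·55/484 = 6.8182; b·c/n = 323·46/484 = 30.6983
OR_MH = (2.5597 + 7.0195 + 6.8182) / (7.8151 + 14.9276 + 30.6983) = 16.3974 / 53.4410 = 0.30683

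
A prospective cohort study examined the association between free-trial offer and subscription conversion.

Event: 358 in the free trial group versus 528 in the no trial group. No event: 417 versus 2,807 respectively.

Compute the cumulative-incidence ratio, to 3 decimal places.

From the description: a = 358, b = 417, c = 528, d = 2807.
Risk in exposed = 358/775 = 0.46194; risk in unexposed = 528/3335 = 0.15832.
RR = 0.46194 / 0.15832 = 2.91772
The risk among the exposed is 2.92 times that among the unexposed.

2.918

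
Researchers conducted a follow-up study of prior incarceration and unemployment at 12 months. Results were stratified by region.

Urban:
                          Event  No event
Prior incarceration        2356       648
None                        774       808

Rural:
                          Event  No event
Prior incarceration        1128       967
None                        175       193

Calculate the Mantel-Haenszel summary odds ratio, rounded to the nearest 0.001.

OR_MH = Σ(aᵢdᵢ/nᵢ) / Σ(bᵢcᵢ/nᵢ), where nᵢ is the stratum total.
Stratum 1 (Urban): n = 4586; a·d/n = 2356·808/4586 = 415.0999; b·c/n = 648·774/4586 = 109.3659
Stratum 2 (Rural): n = 2463; a·d/n = 1128·193/2463 = 88.3898; b·c/n = 967·175/2463 = 68.7069
OR_MH = (415.0999 + 88.3898) / (109.3659 + 68.7069) = 503.4896 / 178.0728 = 2.82744

2.827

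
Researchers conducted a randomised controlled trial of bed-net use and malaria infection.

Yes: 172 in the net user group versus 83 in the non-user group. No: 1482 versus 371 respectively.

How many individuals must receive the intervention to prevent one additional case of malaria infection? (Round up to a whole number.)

Risk in treated group = 172/1654 = 0.10399; risk in control = 83/454 = 0.18282.
Absolute risk reduction = 0.18282 − 0.10399 = 0.07883
NNT = 1 / ARR = 1 / 0.07883 = 12.686 → round up → 13

13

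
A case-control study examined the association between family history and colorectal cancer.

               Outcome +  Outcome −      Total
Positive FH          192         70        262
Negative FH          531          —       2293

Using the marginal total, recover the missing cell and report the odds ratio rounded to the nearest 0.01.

9.10

The missing cell is in the unexposed row: 2293 − 531 = 1762.
So a = 192, b = 70, c = 531, d = 1762.
OR = (a·d)/(b·c) = (192 × 1762) / (70 × 531) = 338304 / 37170 = 9.10153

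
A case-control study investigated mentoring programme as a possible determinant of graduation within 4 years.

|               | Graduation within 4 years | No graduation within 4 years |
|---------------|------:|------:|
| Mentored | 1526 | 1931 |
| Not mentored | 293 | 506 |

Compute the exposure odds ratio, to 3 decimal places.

1.365

Cells: a = 1526, b = 1931, c = 293, d = 506.
OR = (a·d)/(b·c) = (1526 × 506) / (1931 × 293) = 772156 / 565783 = 1.36476
The odds of graduation within 4 years are about 1.36 times as high in the mentored group.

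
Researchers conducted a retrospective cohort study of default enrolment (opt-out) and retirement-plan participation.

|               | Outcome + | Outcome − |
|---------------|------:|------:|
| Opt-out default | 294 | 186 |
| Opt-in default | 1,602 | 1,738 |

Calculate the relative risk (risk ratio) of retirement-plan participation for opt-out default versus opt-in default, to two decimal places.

Cells: a = 294, b = 186, c = 1602, d = 1738.
Risk in exposed = 294/480 = 0.61250; risk in unexposed = 1602/3340 = 0.47964.
RR = 0.61250 / 0.47964 = 1.27700
The risk among the exposed is 1.28 times that among the unexposed.

1.28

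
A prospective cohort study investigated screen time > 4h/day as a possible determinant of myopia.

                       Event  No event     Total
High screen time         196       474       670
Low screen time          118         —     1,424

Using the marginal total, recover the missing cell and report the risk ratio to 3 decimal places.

3.530

The missing cell is in the unexposed row: 1424 − 118 = 1306.
So a = 196, b = 474, c = 118, d = 1306.
RR = [a/(a+b)] / [c/(c+d)] = (196/670) / (118/1424) = 0.29254/0.08287 = 3.53028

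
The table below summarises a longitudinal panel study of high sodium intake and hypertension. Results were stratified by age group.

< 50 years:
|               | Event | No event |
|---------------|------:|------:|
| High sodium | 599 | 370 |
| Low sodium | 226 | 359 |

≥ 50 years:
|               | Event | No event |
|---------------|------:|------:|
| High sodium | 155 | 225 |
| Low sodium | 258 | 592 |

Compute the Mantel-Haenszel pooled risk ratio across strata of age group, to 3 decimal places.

1.508

RR_MH = Σ(aᵢ·n₀ᵢ/nᵢ) / Σ(cᵢ·n₁ᵢ/nᵢ), with n₁ᵢ = aᵢ+bᵢ (exposed), n₀ᵢ = cᵢ+dᵢ (unexposed), nᵢ = n₁ᵢ+n₀ᵢ.
Stratum 1 (< 50 years): n₁ = 969, n₀ = 585, n = 1554; a·n₀/n = 599·585/1554 = 225.4923; c·n₁/n = 226·969/1554 = 140.9228
Stratum 2 (≥ 50 years): n₁ = 380, n₀ = 850, n = 1230; a·n₀/n = 155·850/1230 = 107.1138; c·n₁/n = 258·380/1230 = 79.7073
RR_MH = (225.4923 + 107.1138) / (140.9228 + 79.7073) = 332.6061 / 220.6301 = 1.50753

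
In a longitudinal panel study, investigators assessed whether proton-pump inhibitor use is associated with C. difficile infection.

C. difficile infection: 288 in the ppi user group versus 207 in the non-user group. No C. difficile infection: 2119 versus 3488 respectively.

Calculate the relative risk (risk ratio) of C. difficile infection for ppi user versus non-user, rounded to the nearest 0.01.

2.14

From the description: a = 288, b = 2119, c = 207, d = 3488.
Risk in exposed = 288/2407 = 0.11965; risk in unexposed = 207/3695 = 0.05602.
RR = 0.11965 / 0.05602 = 2.13580
The risk among the exposed is 2.14 times that among the unexposed.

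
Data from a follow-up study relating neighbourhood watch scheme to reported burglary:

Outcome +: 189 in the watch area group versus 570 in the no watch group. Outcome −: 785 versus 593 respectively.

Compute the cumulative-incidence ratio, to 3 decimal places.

From the description: a = 189, b = 785, c = 570, d = 593.
Risk in exposed = 189/974 = 0.19405; risk in unexposed = 570/1163 = 0.49011.
RR = 0.19405 / 0.49011 = 0.39592
The risk is 60% lower among the exposed than among the unexposed.

0.396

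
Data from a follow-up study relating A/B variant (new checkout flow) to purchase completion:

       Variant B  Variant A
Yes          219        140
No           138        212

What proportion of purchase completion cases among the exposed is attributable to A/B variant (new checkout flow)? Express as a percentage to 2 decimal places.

Reading the table with exposure as columns: a = 219 (Variant B, case), b = 138 (Variant B, non-case), c = 140 (Variant A, case), d = 212.
Risk in exposed = 219/357 = 0.61345; risk in unexposed = 140/352 = 0.39773.
RR = 0.61345/0.39773 = 1.54238
AR% = (RR − 1)/RR × 100 = (1.54238 − 1)/1.54238 × 100 = 35.1650%

35.17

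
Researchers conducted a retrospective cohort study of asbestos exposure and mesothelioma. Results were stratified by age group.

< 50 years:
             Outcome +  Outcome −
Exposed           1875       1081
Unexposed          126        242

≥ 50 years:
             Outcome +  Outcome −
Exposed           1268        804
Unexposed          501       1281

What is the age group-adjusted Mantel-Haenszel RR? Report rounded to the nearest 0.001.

RR_MH = Σ(aᵢ·n₀ᵢ/nᵢ) / Σ(cᵢ·n₁ᵢ/nᵢ), with n₁ᵢ = aᵢ+bᵢ (exposed), n₀ᵢ = cᵢ+dᵢ (unexposed), nᵢ = n₁ᵢ+n₀ᵢ.
Stratum 1 (< 50 years): n₁ = 2956, n₀ = 368, n = 3324; a·n₀/n = 1875·368/3324 = 207.5812; c·n₁/n = 126·2956/3324 = 112.0505
Stratum 2 (≥ 50 years): n₁ = 2072, n₀ = 1782, n = 3854; a·n₀/n = 1268·1782/3854 = 586.2937; c·n₁/n = 501·2072/3854 = 269.3492
RR_MH = (207.5812 + 586.2937) / (112.0505 + 269.3492) = 793.8749 / 381.3998 = 2.08148

2.081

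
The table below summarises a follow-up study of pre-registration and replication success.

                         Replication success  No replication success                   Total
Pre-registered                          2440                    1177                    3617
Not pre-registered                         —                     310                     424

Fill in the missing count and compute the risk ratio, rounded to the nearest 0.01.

The missing cell is in the unexposed row: 424 − 310 = 114.
So a = 2440, b = 1177, c = 114, d = 310.
RR = [a/(a+b)] / [c/(c+d)] = (2440/3617) / (114/424) = 0.67459/0.26887 = 2.50901

2.51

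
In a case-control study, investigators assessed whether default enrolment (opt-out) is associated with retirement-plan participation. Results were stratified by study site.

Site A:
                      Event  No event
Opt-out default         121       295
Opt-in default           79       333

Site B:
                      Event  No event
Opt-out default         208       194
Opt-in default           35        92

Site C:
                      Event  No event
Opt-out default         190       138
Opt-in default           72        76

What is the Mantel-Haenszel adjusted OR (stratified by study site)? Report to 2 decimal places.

1.86

OR_MH = Σ(aᵢdᵢ/nᵢ) / Σ(bᵢcᵢ/nᵢ), where nᵢ is the stratum total.
Stratum 1 (Site A): n = 828; a·d/n = 121·333/828 = 48.6630; b·c/n = 295·79/828 = 28.1461
Stratum 2 (Site B): n = 529; a·d/n = 208·92/529 = 36.1739; b·c/n = 194·35/529 = 12.8355
Stratum 3 (Site C): n = 476; a·d/n = 190·76/476 = 30.3361; b·c/n = 138·72/476 = 20.8739
OR_MH = (48.6630 + 36.1739 + 30.3361) / (28.1461 + 12.8355 + 20.8739) = 115.1731 / 61.8556 = 1.86197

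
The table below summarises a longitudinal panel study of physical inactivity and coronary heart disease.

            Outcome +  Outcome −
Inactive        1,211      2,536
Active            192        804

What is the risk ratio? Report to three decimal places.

1.677

Cells: a = 1211, b = 2536, c = 192, d = 804.
Risk in exposed = 1211/3747 = 0.32319; risk in unexposed = 192/996 = 0.19277.
RR = 0.32319 / 0.19277 = 1.67656
The risk among the exposed is 1.68 times that among the unexposed.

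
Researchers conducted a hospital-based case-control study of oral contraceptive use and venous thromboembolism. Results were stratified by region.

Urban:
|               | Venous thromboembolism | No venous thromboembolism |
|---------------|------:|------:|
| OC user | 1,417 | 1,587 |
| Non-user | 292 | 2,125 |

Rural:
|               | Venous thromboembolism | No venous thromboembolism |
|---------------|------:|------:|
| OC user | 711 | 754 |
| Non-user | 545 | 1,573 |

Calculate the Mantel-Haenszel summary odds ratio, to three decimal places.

4.334

OR_MH = Σ(aᵢdᵢ/nᵢ) / Σ(bᵢcᵢ/nᵢ), where nᵢ is the stratum total.
Stratum 1 (Urban): n = 5421; a·d/n = 1417·2125/5421 = 555.4556; b·c/n = 1587·292/5421 = 85.4831
Stratum 2 (Rural): n = 3583; a·d/n = 711·1573/3583 = 312.1415; b·c/n = 754·545/3583 = 114.6888
OR_MH = (555.4556 + 312.1415) / (85.4831 + 114.6888) = 867.5971 / 200.1719 = 4.33426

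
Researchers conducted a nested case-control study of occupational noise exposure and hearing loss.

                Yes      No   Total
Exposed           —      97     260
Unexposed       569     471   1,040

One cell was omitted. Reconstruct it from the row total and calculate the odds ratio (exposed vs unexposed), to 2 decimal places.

The missing cell is in the exposed row: 260 − 97 = 163.
So a = 163, b = 97, c = 569, d = 471.
OR = (a·d)/(b·c) = (163 × 471) / (97 × 569) = 76773 / 55193 = 1.39099

1.39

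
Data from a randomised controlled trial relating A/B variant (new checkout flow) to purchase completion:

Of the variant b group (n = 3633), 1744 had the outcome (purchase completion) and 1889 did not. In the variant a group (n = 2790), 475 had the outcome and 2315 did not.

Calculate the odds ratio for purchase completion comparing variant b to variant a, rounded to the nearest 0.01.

4.50

From the description: a = 1744, b = 1889, c = 475, d = 2315.
OR = (a·d)/(b·c) = (1744 × 2315) / (1889 × 475) = 4037360 / 897275 = 4.49958
The odds of purchase completion are about 4.50 times as high in the variant b group.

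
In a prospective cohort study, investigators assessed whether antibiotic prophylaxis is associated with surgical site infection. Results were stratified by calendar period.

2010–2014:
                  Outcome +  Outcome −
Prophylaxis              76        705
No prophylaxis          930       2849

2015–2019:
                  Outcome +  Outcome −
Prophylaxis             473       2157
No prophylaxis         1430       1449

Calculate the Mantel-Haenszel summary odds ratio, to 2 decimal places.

OR_MH = Σ(aᵢdᵢ/nᵢ) / Σ(bᵢcᵢ/nᵢ), where nᵢ is the stratum total.
Stratum 1 (2010–2014): n = 4560; a·d/n = 76·2849/4560 = 47.4833; b·c/n = 705·930/4560 = 143.7829
Stratum 2 (2015–2019): n = 5509; a·d/n = 473·1449/5509 = 124.4104; b·c/n = 2157·1430/5509 = 559.9038
OR_MH = (47.4833 + 124.4104) / (143.7829 + 559.9038) = 171.8938 / 703.6867 = 0.24428

0.24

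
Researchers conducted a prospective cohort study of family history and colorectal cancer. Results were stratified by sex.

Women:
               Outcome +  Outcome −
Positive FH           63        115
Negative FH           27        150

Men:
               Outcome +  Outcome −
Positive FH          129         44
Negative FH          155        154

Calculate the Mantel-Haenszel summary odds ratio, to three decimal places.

2.963

OR_MH = Σ(aᵢdᵢ/nᵢ) / Σ(bᵢcᵢ/nᵢ), where nᵢ is the stratum total.
Stratum 1 (Women): n = 355; a·d/n = 63·150/355 = 26.6197; b·c/n = 115·27/355 = 8.7465
Stratum 2 (Men): n = 482; a·d/n = 129·154/482 = 41.2158; b·c/n = 44·155/482 = 14.1494
OR_MH = (26.6197 + 41.2158) / (8.7465 + 14.1494) = 67.8355 / 22.8959 = 2.96278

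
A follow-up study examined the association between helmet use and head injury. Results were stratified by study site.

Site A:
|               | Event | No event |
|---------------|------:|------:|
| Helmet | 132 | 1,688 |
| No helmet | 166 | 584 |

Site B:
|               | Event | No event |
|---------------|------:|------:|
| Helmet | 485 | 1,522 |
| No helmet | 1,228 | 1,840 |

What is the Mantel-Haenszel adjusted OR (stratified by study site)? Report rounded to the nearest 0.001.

OR_MH = Σ(aᵢdᵢ/nᵢ) / Σ(bᵢcᵢ/nᵢ), where nᵢ is the stratum total.
Stratum 1 (Site A): n = 2570; a·d/n = 132·584/2570 = 29.9953; b·c/n = 1688·166/2570 = 109.0304
Stratum 2 (Site B): n = 5075; a·d/n = 485·1840/5075 = 175.8424; b·c/n = 1522·1228/5075 = 368.2790
OR_MH = (29.9953 + 175.8424) / (109.0304 + 368.2790) = 205.8377 / 477.3094 = 0.43125

0.431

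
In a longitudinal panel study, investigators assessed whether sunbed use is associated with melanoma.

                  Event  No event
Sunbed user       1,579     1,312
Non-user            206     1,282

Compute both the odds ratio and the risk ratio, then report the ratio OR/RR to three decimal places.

1.898

Cells: a = 1579, b = 1312, c = 206, d = 1282.
OR = (1579·1282)/(1312·206) = 2024278/270272 = 7.48978
Risk in exposed = 1579/2891 = 0.54618; risk in unexposed = 206/1488 = 0.13844; RR = 3.94521
OR/RR = 7.48978 / 3.94521 = 1.89845
The outcome is not rare, so the OR lies further from 1 than the RR.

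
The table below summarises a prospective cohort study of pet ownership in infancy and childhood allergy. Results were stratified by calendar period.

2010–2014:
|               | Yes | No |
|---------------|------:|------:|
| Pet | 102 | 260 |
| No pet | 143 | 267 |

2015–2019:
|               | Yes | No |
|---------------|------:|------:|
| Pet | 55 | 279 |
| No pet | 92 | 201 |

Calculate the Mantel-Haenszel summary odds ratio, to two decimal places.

0.59

OR_MH = Σ(aᵢdᵢ/nᵢ) / Σ(bᵢcᵢ/nᵢ), where nᵢ is the stratum total.
Stratum 1 (2010–2014): n = 772; a·d/n = 102·267/772 = 35.2772; b·c/n = 260·143/772 = 48.1606
Stratum 2 (2015–2019): n = 627; a·d/n = 55·201/627 = 17.6316; b·c/n = 279·92/627 = 40.9378
OR_MH = (35.2772 + 17.6316) / (48.1606 + 40.9378) = 52.9088 / 89.0984 = 0.59382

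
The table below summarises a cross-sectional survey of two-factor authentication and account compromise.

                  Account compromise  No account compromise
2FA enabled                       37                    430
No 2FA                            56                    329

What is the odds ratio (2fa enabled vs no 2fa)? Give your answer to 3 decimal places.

Cells: a = 37, b = 430, c = 56, d = 329.
OR = (a·d)/(b·c) = (37 × 329) / (430 × 56) = 12173 / 24080 = 0.50552
Exposure is associated with lower odds of account compromise (OR = 0.51 < 1).

0.506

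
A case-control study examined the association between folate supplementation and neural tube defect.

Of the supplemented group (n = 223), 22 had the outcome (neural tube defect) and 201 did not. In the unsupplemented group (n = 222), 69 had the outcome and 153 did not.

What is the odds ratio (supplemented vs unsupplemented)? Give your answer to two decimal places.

From the description: a = 22, b = 201, c = 69, d = 153.
OR = (a·d)/(b·c) = (22 × 153) / (201 × 69) = 3366 / 13869 = 0.24270
Exposure is associated with lower odds of neural tube defect (OR = 0.24 < 1).

0.24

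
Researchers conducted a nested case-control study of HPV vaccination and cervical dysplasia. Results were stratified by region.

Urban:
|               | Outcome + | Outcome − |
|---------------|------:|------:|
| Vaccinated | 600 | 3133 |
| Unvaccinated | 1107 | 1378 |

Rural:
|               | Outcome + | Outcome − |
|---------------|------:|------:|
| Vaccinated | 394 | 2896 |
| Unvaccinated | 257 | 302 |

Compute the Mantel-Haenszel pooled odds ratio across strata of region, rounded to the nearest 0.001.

OR_MH = Σ(aᵢdᵢ/nᵢ) / Σ(bᵢcᵢ/nᵢ), where nᵢ is the stratum total.
Stratum 1 (Urban): n = 6218; a·d/n = 600·1378/6218 = 132.9688; b·c/n = 3133·1107/6218 = 557.7728
Stratum 2 (Rural): n = 3849; a·d/n = 394·302/3849 = 30.9140; b·c/n = 2896·257/3849 = 193.3676
OR_MH = (132.9688 + 30.9140) / (557.7728 + 193.3676) = 163.8828 / 751.1404 = 0.21818

0.218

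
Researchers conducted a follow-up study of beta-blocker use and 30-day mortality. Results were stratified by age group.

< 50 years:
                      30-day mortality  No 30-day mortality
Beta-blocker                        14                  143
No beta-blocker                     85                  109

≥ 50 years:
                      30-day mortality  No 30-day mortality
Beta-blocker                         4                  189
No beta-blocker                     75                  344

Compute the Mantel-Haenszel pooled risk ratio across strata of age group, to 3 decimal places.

RR_MH = Σ(aᵢ·n₀ᵢ/nᵢ) / Σ(cᵢ·n₁ᵢ/nᵢ), with n₁ᵢ = aᵢ+bᵢ (exposed), n₀ᵢ = cᵢ+dᵢ (unexposed), nᵢ = n₁ᵢ+n₀ᵢ.
Stratum 1 (< 50 years): n₁ = 157, n₀ = 194, n = 351; a·n₀/n = 14·194/351 = 7.7379; c·n₁/n = 85·157/351 = 38.0199
Stratum 2 (≥ 50 years): n₁ = 193, n₀ = 419, n = 612; a·n₀/n = 4·419/612 = 2.7386; c·n₁/n = 75·193/612 = 23.6520
RR_MH = (7.7379 + 2.7386) / (38.0199 + 23.6520) = 10.4765 / 61.6719 = 0.16987

0.170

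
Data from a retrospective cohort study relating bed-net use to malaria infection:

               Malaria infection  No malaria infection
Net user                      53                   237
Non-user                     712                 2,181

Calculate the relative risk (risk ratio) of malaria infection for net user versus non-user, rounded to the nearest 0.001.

0.743

Cells: a = 53, b = 237, c = 712, d = 2181.
Risk in exposed = 53/290 = 0.18276; risk in unexposed = 712/2893 = 0.24611.
RR = 0.18276 / 0.24611 = 0.74259
The risk is 26% lower among the exposed than among the unexposed.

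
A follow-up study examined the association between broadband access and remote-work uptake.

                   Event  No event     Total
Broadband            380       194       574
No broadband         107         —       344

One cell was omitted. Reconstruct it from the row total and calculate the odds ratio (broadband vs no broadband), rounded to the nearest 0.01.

The missing cell is in the unexposed row: 344 − 107 = 237.
So a = 380, b = 194, c = 107, d = 237.
OR = (a·d)/(b·c) = (380 × 237) / (194 × 107) = 90060 / 20758 = 4.33857

4.34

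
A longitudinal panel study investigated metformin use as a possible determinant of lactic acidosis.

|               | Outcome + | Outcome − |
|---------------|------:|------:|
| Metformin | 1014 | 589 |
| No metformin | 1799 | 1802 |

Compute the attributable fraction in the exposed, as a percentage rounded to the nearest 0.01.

Cells: a = 1014, b = 589, c = 1799, d = 1802.
Risk in exposed = 1014/1603 = 0.63256; risk in unexposed = 1799/3601 = 0.49958.
RR = 0.63256/0.49958 = 1.26618
AR% = (RR − 1)/RR × 100 = (1.26618 − 1)/1.26618 × 100 = 21.0225%

21.02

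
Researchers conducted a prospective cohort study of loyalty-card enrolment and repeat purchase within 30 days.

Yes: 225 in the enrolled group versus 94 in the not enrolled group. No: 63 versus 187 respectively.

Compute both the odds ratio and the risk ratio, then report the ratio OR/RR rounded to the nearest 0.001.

3.042

From the description: a = 225, b = 63, c = 94, d = 187.
OR = (225·187)/(63·94) = 42075/5922 = 7.10486
Risk in exposed = 225/288 = 0.78125; risk in unexposed = 94/281 = 0.33452; RR = 2.33544
OR/RR = 7.10486 / 2.33544 = 3.04220
The outcome is not rare, so the OR lies further from 1 than the RR.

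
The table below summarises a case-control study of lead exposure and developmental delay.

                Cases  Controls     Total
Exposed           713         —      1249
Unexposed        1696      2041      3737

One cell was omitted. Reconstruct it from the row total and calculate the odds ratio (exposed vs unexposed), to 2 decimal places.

The missing cell is in the exposed row: 1249 − 713 = 536.
So a = 713, b = 536, c = 1696, d = 2041.
OR = (a·d)/(b·c) = (713 × 2041) / (536 × 1696) = 1455233 / 909056 = 1.60082

1.60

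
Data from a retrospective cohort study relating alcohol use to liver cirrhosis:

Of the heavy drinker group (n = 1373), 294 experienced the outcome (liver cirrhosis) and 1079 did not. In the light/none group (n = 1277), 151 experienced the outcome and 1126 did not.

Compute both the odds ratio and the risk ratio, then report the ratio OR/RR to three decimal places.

From the description: a = 294, b = 1079, c = 151, d = 1126.
OR = (294·1126)/(1079·151) = 331044/162929 = 2.03183
Risk in exposed = 294/1373 = 0.21413; risk in unexposed = 151/1277 = 0.11825; RR = 1.81088
OR/RR = 2.03183 / 1.81088 = 1.12201
The outcome is not rare, so the OR lies further from 1 than the RR.

1.122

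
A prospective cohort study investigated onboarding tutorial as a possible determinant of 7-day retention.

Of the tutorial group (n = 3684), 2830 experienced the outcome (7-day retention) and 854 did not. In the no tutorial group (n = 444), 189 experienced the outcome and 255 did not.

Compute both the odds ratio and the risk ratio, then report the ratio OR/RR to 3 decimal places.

From the description: a = 2830, b = 854, c = 189, d = 255.
OR = (2830·255)/(854·189) = 721650/161406 = 4.47102
Risk in exposed = 2830/3684 = 0.76819; risk in unexposed = 189/444 = 0.42568; RR = 1.80463
OR/RR = 4.47102 / 1.80463 = 2.47753
The outcome is not rare, so the OR lies further from 1 than the RR.

2.478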